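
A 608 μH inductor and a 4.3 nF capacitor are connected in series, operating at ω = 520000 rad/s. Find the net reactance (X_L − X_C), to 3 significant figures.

-131 Ω

X_L = ωL = 316 Ω
X_C = 1/(ωC) = 447 Ω
X = 316 − 447 = -131 Ω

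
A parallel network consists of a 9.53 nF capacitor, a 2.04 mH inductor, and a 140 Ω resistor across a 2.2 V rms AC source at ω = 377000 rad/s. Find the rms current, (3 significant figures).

16.5 mA

X_L = ωL = 769 Ω
X_C = 1/(ωC) = 278 Ω
Parallel: admittances add. Y = 1/R + 1/(jωL) + jωC
Y = (0.00714 + j0.00229) S
|Y| = 0.00750 S → |Z| = 1/|Y| = 133 Ω, ∠Z = −∠Y = -17.8°
I = V/|Z| = 2.2/133 = 16.5 mA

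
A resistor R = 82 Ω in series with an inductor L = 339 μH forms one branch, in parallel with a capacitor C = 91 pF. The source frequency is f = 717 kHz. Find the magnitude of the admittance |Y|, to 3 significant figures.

245 μS

ω = 2πf = 4.505e+06 rad/s
X_L = ωL = 1530 Ω
X_C = 1/(ωC) = 2440 Ω
Branch 1 (R+jX_L): Z₁ = 82.0 + j1530 Ω, |Z₁| = 1530 Ω
Branch 2 (−jX_C): Z₂ = −j2440 Ω
Parallel: Z = Z₁Z₂/(Z₁+Z₂), |Z| = 4070 Ω, ∠Z = 81.8°
|Y| = 1/|Z| = 245 μS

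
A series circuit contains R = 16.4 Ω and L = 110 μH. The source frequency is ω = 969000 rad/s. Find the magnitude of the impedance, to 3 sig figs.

108 Ω

X_L = ωL = 107 Ω
Z = 16.4 + j107 Ω
|Z| = √(16.4² + 107²) = 108 Ω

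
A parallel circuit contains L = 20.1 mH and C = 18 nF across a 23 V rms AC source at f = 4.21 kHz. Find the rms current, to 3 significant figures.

ω = 2πf = 26450 rad/s
X_L = ωL = 532 Ω
X_C = 1/(ωC) = 2100 Ω
Parallel: admittances add. Y = 1/(jωL) + jωC
Y = (0 − j0.00140) S
|Y| = 0.00140 S → |Z| = 1/|Y| = 712 Ω, ∠Z = −∠Y = 90.0°
I = V/|Z| = 23/712 = 32.3 mA

32.3 mA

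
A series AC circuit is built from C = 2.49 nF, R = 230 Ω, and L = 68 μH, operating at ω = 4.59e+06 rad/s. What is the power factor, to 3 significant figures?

0.715

X_L = ωL = 312 Ω
X_C = 1/(ωC) = 87.5 Ω
Net reactance X = X_L − X_C = 225 Ω
Z = 230 + j225 Ω
|Z| = √(230² + 225²) = 321 Ω
∠Z = arctan(225/230) = 44.3°
cos φ = cos(44.3°) = 0.715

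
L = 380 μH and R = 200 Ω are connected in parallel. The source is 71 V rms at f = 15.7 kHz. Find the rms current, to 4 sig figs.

1.927 A

ω = 2πf = 98650 rad/s
X_L = ωL = 37.49 Ω
Parallel: admittances add. Y = 1/R + 1/(jωL)
Y = (0.005000 − j0.02668) S
|Y| = 0.02714 S → |Z| = 1/|Y| = 36.84 Ω, ∠Z = −∠Y = 79.38°
I = V/|Z| = 71/36.84 = 1.927 A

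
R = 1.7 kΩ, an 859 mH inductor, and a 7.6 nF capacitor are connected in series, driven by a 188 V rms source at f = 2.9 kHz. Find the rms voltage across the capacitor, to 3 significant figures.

ω = 2πf = 18220 rad/s
X_L = ωL = 15700 Ω
X_C = 1/(ωC) = 7220 Ω
Net reactance X = X_L − X_C = 8430 Ω
Z = 1700 + j8430 Ω
|Z| = √(1700² + 8430²) = 8600 Ω
I = V/|Z| = 21.9 mA
V_C = I·|Z_C| = 0.0219 × 7220 = 158 V

158 V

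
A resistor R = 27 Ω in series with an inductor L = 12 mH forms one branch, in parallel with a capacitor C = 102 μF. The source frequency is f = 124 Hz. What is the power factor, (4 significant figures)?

0.4373

ω = 2πf = 779.1 rad/s
X_L = ωL = 9.349 Ω
X_C = 1/(ωC) = 12.58 Ω
Branch 1 (R+jX_L): Z₁ = 27.00 + j9.349 Ω, |Z₁| = 28.57 Ω
Branch 2 (−jX_C): Z₂ = −j12.58 Ω
Parallel: Z = Z₁Z₂/(Z₁+Z₂), |Z| = 13.22 Ω, ∠Z = -64.07°
cos φ = cos(-64.07°) = 0.4373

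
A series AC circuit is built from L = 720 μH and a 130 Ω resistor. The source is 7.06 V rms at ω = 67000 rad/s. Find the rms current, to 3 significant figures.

X_L = ωL = 48.2 Ω
Z = 130 + j48.2 Ω
|Z| = √(130² + 48.2²) = 139 Ω
I = V/|Z| = 7.06/139 = 50.9 mA

50.9 mA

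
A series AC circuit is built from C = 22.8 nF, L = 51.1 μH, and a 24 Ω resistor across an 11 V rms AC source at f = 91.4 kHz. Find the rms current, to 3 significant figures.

208 mA

ω = 2πf = 574300 rad/s
X_L = ωL = 29.3 Ω
X_C = 1/(ωC) = 76.4 Ω
Net reactance X = X_L − X_C = -47.0 Ω
Z = 24.0 − j47.0 Ω
|Z| = √(24.0² + 47.0²) = 52.8 Ω
I = V/|Z| = 11/52.8 = 208 mA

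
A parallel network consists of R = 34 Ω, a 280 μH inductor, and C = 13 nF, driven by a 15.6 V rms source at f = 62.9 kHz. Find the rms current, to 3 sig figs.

463 mA

ω = 2πf = 395200 rad/s
X_L = ωL = 111 Ω
X_C = 1/(ωC) = 195 Ω
Parallel: admittances add. Y = 1/R + 1/(jωL) + jωC
Y = (0.0294 − j0.00390) S
|Y| = 0.0297 S → |Z| = 1/|Y| = 33.7 Ω, ∠Z = −∠Y = 7.55°
I = V/|Z| = 15.6/33.7 = 463 mA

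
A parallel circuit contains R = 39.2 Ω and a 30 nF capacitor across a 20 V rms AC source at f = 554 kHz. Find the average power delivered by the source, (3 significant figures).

10.2 W

ω = 2πf = 3.481e+06 rad/s
X_C = 1/(ωC) = 9.58 Ω
Parallel: admittances add. Y = 1/R + jωC
Y = (0.0255 + j0.104) S
|Y| = 0.107 S → |Z| = 1/|Y| = 9.30 Ω, ∠Z = −∠Y = -76.3°
I = V/|Z| = 2.15 A
P = VI cos φ = 20 × 2.15 × cos(-76.3°) = 10.2 W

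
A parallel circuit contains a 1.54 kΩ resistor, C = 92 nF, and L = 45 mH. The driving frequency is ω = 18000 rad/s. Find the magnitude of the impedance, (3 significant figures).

X_L = ωL = 810 Ω
X_C = 1/(ωC) = 604 Ω
Parallel: admittances add. Y = 1/R + 1/(jωL) + jωC
Y = (0.000649 + j0.000421) S
|Y| = 0.000774 S → |Z| = 1/|Y| = 1290 Ω, ∠Z = −∠Y = -33.0°

1290 Ω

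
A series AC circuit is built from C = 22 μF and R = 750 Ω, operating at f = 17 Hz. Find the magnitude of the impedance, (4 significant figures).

ω = 2πf = 106.8 rad/s
X_C = 1/(ωC) = 425.5 Ω
Z = 750.0 − j425.5 Ω
|Z| = √(750.0² + 425.5²) = 862.3 Ω

862.3 Ω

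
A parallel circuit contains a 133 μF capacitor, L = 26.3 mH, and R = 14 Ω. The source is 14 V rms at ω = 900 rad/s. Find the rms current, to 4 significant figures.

1.475 A

X_L = ωL = 23.67 Ω
X_C = 1/(ωC) = 8.354 Ω
Parallel: admittances add. Y = 1/R + 1/(jωL) + jωC
Y = (0.07143 + j0.07745) S
|Y| = 0.1054 S → |Z| = 1/|Y| = 9.491 Ω, ∠Z = −∠Y = -47.32°
I = V/|Z| = 14/9.491 = 1.475 A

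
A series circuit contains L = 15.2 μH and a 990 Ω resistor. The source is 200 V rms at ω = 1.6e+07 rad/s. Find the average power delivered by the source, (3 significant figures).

X_L = ωL = 243 Ω
Z = 990 + j243 Ω
|Z| = √(990² + 243²) = 1020 Ω
∠Z = arctan(243/990) = 13.8°
I = V/|Z| = 196 mA
P = VI cos φ = 200 × 0.196 × cos(13.8°) = 38.1 W

38.1 W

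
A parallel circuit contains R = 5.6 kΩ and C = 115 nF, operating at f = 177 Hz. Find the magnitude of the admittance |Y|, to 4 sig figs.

ω = 2πf = 1112 rad/s
X_C = 1/(ωC) = 7819 Ω
Parallel: admittances add. Y = 1/R + jωC
Y = (0.0001786 + j0.0001279) S
|Y| = 0.0002196 S → |Z| = 1/|Y| = 4553 Ω, ∠Z = −∠Y = -35.61°

219.6 μS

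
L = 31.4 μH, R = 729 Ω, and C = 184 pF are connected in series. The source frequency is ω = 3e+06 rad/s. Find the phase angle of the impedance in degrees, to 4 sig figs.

X_L = ωL = 94.20 Ω
X_C = 1/(ωC) = 1812 Ω
Net reactance X = X_L − X_C = -1717 Ω
Z = 729.0 − j1717 Ω
|Z| = √(729.0² + 1717²) = 1866 Ω
∠Z = arctan(-1717/729.0) = -67.00°

-67.00°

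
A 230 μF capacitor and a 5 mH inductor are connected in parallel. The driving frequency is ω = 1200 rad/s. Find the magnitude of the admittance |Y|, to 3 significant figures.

109 mS

X_L = ωL = 6.00 Ω
X_C = 1/(ωC) = 3.62 Ω
Parallel: admittances add. Y = 1/(jωL) + jωC
Y = (0 + j0.109) S
|Y| = 0.109 S → |Z| = 1/|Y| = 9.15 Ω, ∠Z = −∠Y = -90.0°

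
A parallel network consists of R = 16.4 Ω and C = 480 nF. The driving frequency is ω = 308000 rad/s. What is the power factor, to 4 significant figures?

X_C = 1/(ωC) = 6.764 Ω
Parallel: admittances add. Y = 1/R + jωC
Y = (0.06098 + j0.1478) S
|Y| = 0.1599 S → |Z| = 1/|Y| = 6.253 Ω, ∠Z = −∠Y = -67.59°
cos φ = cos(-67.59°) = 0.3813

0.3813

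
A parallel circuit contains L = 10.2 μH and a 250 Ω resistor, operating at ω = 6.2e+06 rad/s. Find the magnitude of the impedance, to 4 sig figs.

61.31 Ω

X_L = ωL = 63.24 Ω
Parallel: admittances add. Y = 1/R + 1/(jωL)
Y = (0.004000 − j0.01581) S
|Y| = 0.01631 S → |Z| = 1/|Y| = 61.31 Ω, ∠Z = −∠Y = 75.80°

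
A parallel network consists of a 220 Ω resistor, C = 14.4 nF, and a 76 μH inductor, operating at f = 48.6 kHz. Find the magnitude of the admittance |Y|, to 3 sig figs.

ω = 2πf = 305400 rad/s
X_L = ωL = 23.2 Ω
X_C = 1/(ωC) = 227 Ω
Parallel: admittances add. Y = 1/R + 1/(jωL) + jωC
Y = (0.00455 − j0.0387) S
|Y| = 0.0390 S → |Z| = 1/|Y| = 25.7 Ω, ∠Z = −∠Y = 83.3°

39.0 mS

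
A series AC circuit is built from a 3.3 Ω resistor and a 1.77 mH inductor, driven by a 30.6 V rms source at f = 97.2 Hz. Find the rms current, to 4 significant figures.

ω = 2πf = 610.7 rad/s
X_L = ωL = 1.081 Ω
Z = 3.300 + j1.081 Ω
|Z| = √(3.300² + 1.081²) = 3.473 Ω
I = V/|Z| = 30.6/3.473 = 8.812 A

8.812 A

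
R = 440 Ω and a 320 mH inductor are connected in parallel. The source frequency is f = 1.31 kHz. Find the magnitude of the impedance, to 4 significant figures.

434.0 Ω

ω = 2πf = 8231 rad/s
X_L = ωL = 2634 Ω
Parallel: admittances add. Y = 1/R + 1/(jωL)
Y = (0.002273 − j0.0003797) S
|Y| = 0.002304 S → |Z| = 1/|Y| = 434.0 Ω, ∠Z = −∠Y = 9.484°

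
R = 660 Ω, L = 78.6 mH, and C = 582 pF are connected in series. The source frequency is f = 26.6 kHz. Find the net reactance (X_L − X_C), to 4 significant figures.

ω = 2πf = 167100 rad/s
X_L = ωL = 13140 Ω
X_C = 1/(ωC) = 10280 Ω
X = 13140 − 10280 = 2856 Ω

2856 Ω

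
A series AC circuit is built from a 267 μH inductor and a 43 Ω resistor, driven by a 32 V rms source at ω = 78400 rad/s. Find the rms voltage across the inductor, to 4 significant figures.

X_L = ωL = 20.93 Ω
Z = 43.00 + j20.93 Ω
|Z| = √(43.00² + 20.93²) = 47.82 Ω
I = V/|Z| = 669.1 mA
V_L = I·|Z_L| = 0.6691 × 20.93 = 14.01 V

14.01 V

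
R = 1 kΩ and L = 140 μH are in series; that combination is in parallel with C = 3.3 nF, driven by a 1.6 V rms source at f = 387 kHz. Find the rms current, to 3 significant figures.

12.4 mA

ω = 2πf = 2.432e+06 rad/s
X_L = ωL = 340 Ω
X_C = 1/(ωC) = 125 Ω
Branch 1 (R+jX_L): Z₁ = 1000 + j340 Ω, |Z₁| = 1060 Ω
Branch 2 (−jX_C): Z₂ = −j125 Ω
Parallel: Z = Z₁Z₂/(Z₁+Z₂), |Z| = 129 Ω, ∠Z = -83.4°
I = V/|Z| = 1.6/129 = 12.4 mA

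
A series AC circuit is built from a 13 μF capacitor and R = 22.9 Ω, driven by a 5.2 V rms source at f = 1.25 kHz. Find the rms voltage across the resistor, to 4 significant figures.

ω = 2πf = 7854 rad/s
X_C = 1/(ωC) = 9.794 Ω
Z = 22.90 − j9.794 Ω
|Z| = √(22.90² + 9.794²) = 24.91 Ω
I = V/|Z| = 208.8 mA
V_R = I·|Z_R| = 0.2088 × 22.90 = 4.781 V

4.781 V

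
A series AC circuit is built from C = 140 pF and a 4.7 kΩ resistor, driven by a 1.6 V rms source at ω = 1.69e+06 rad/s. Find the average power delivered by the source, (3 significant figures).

X_C = 1/(ωC) = 4230 Ω
Z = 4700 − j4230 Ω
|Z| = √(4700² + 4230²) = 6320 Ω
∠Z = arctan(-4230/4700) = -42.0°
I = V/|Z| = 253 μA
P = VI cos φ = 1.6 × 0.000253 × cos(-42.0°) = 301 μW

301 μW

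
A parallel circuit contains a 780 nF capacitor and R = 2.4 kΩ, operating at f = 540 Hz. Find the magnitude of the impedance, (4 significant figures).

373.3 Ω

ω = 2πf = 3393 rad/s
X_C = 1/(ωC) = 377.9 Ω
Parallel: admittances add. Y = 1/R + jωC
Y = (0.0004167 + j0.002646) S
|Y| = 0.002679 S → |Z| = 1/|Y| = 373.3 Ω, ∠Z = −∠Y = -81.05°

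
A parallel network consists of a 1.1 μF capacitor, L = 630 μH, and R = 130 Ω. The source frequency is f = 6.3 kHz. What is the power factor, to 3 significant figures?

0.913

ω = 2πf = 39580 rad/s
X_L = ωL = 24.9 Ω
X_C = 1/(ωC) = 23.0 Ω
Parallel: admittances add. Y = 1/R + 1/(jωL) + jωC
Y = (0.00769 + j0.00344) S
|Y| = 0.00843 S → |Z| = 1/|Y| = 119 Ω, ∠Z = −∠Y = -24.1°
cos φ = cos(-24.1°) = 0.913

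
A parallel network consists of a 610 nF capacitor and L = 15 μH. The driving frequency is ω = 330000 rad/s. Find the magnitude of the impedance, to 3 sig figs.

X_L = ωL = 4.95 Ω
X_C = 1/(ωC) = 4.97 Ω
Parallel: admittances add. Y = 1/(jωL) + jωC
Y = (0 − j0.000720) S
|Y| = 0.000720 S → |Z| = 1/|Y| = 1390 Ω, ∠Z = −∠Y = 90.0°

1390 Ω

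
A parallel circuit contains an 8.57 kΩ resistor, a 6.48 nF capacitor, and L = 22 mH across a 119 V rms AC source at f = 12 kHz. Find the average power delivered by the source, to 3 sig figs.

ω = 2πf = 75400 rad/s
X_L = ωL = 1660 Ω
X_C = 1/(ωC) = 2050 Ω
Parallel: admittances add. Y = 1/R + 1/(jωL) + jωC
Y = (0.000117 − j0.000114) S
|Y| = 0.000163 S → |Z| = 1/|Y| = 6120 Ω, ∠Z = −∠Y = 44.4°
I = V/|Z| = 19.4 mA
P = VI cos φ = 119 × 0.0194 × cos(44.4°) = 1.65 W

1.65 W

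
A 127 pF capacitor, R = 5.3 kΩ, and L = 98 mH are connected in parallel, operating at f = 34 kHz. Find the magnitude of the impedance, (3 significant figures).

5270 Ω

ω = 2πf = 213600 rad/s
X_L = ωL = 20900 Ω
X_C = 1/(ωC) = 36900 Ω
Parallel: admittances add. Y = 1/R + 1/(jωL) + jωC
Y = (0.000189 − j2.06e-05) S
|Y| = 0.000190 S → |Z| = 1/|Y| = 5270 Ω, ∠Z = −∠Y = 6.24°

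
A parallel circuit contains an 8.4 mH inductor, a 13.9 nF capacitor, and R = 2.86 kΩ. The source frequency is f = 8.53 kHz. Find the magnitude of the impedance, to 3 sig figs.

ω = 2πf = 53600 rad/s
X_L = ωL = 450 Ω
X_C = 1/(ωC) = 1340 Ω
Parallel: admittances add. Y = 1/R + 1/(jωL) + jωC
Y = (0.000350 − j0.00148) S
|Y| = 0.00152 S → |Z| = 1/|Y| = 659 Ω, ∠Z = −∠Y = 76.7°

659 Ω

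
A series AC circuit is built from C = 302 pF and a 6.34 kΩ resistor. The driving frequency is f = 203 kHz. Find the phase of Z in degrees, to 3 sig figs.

ω = 2πf = 1.275e+06 rad/s
X_C = 1/(ωC) = 2600 Ω
Z = 6340 − j2600 Ω
|Z| = √(6340² + 2600²) = 6850 Ω
∠Z = arctan(-2600/6340) = -22.3°

-22.3°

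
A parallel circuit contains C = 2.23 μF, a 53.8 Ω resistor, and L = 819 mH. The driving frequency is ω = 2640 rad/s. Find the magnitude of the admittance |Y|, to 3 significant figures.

19.4 mS

X_L = ωL = 2160 Ω
X_C = 1/(ωC) = 170 Ω
Parallel: admittances add. Y = 1/R + 1/(jωL) + jωC
Y = (0.0186 + j0.00542) S
|Y| = 0.0194 S → |Z| = 1/|Y| = 51.6 Ω, ∠Z = −∠Y = -16.3°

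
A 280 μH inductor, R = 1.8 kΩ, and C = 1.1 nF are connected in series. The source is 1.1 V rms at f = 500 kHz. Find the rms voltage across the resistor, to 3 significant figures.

1.05 V

ω = 2πf = 3.142e+06 rad/s
X_L = ωL = 880 Ω
X_C = 1/(ωC) = 289 Ω
Net reactance X = X_L − X_C = 590 Ω
Z = 1800 + j590 Ω
|Z| = √(1800² + 590²) = 1890 Ω
I = V/|Z| = 581 μA
V_R = I·|Z_R| = 0.000581 × 1800 = 1.05 V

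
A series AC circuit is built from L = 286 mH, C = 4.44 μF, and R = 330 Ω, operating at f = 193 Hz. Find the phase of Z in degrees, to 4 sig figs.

ω = 2πf = 1213 rad/s
X_L = ωL = 346.8 Ω
X_C = 1/(ωC) = 185.7 Ω
Net reactance X = X_L − X_C = 161.1 Ω
Z = 330.0 + j161.1 Ω
|Z| = √(330.0² + 161.1²) = 367.2 Ω
∠Z = arctan(161.1/330.0) = 26.02°

26.02°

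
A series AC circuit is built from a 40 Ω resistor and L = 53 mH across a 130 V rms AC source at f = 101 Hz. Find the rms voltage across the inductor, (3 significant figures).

83.7 V

ω = 2πf = 634.6 rad/s
X_L = ωL = 33.6 Ω
Z = 40.0 + j33.6 Ω
|Z| = √(40.0² + 33.6²) = 52.3 Ω
I = V/|Z| = 2.49 A
V_L = I·|Z_L| = 2.49 × 33.6 = 83.7 V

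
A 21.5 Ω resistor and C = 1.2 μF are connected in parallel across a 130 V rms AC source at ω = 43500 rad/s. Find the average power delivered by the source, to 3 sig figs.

X_C = 1/(ωC) = 19.2 Ω
Parallel: admittances add. Y = 1/R + jωC
Y = (0.0465 + j0.0522) S
|Y| = 0.0699 S → |Z| = 1/|Y| = 14.3 Ω, ∠Z = −∠Y = -48.3°
I = V/|Z| = 9.09 A
P = VI cos φ = 130 × 9.09 × cos(-48.3°) = 786 W

786 W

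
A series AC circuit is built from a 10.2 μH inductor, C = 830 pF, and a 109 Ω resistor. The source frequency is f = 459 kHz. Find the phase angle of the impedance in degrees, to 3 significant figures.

-74.3°

ω = 2πf = 2.884e+06 rad/s
X_L = ωL = 29.4 Ω
X_C = 1/(ωC) = 418 Ω
Net reactance X = X_L − X_C = -388 Ω
Z = 109 − j388 Ω
|Z| = √(109² + 388²) = 403 Ω
∠Z = arctan(-388/109) = -74.3°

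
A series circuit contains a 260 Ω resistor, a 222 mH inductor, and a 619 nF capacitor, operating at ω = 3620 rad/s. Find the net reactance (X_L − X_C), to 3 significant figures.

X_L = ωL = 804 Ω
X_C = 1/(ωC) = 446 Ω
X = 804 − 446 = 357 Ω

357 Ω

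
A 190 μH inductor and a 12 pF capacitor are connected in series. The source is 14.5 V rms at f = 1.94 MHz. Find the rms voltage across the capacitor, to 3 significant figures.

21.9 V

ω = 2πf = 1.219e+07 rad/s
X_L = ωL = 2320 Ω
X_C = 1/(ωC) = 6840 Ω
Net reactance X = X_L − X_C = -4520 Ω
Z = − j4520 Ω
|Z| = √(0² + 4520²) = 4520 Ω
I = V/|Z| = 3.21 mA
V_C = I·|Z_C| = 0.00321 × 6840 = 21.9 V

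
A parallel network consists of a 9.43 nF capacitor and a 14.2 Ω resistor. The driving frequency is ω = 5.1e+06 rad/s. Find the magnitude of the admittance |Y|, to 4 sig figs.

85.28 mS

X_C = 1/(ωC) = 20.79 Ω
Parallel: admittances add. Y = 1/R + jωC
Y = (0.07042 + j0.04809) S
|Y| = 0.08528 S → |Z| = 1/|Y| = 11.73 Ω, ∠Z = −∠Y = -34.33°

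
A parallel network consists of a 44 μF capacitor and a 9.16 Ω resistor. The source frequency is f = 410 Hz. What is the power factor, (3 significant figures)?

0.694

ω = 2πf = 2576 rad/s
X_C = 1/(ωC) = 8.82 Ω
Parallel: admittances add. Y = 1/R + jωC
Y = (0.109 + j0.113) S
|Y| = 0.157 S → |Z| = 1/|Y| = 6.35 Ω, ∠Z = −∠Y = -46.1°
cos φ = cos(-46.1°) = 0.694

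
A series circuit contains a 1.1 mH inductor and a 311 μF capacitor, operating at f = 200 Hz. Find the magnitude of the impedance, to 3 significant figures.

1.18 Ω

ω = 2πf = 1257 rad/s
X_L = ωL = 1.38 Ω
X_C = 1/(ωC) = 2.56 Ω
Net reactance X = X_L − X_C = -1.18 Ω
Z = − j1.18 Ω
|Z| = √(0² + 1.18²) = 1.18 Ω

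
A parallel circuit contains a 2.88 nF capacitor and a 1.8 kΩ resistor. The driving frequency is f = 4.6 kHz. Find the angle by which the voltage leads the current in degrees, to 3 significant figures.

ω = 2πf = 28900 rad/s
X_C = 1/(ωC) = 12000 Ω
Parallel: admittances add. Y = 1/R + jωC
Y = (0.000556 + j8.32e-05) S
|Y| = 0.000562 S → |Z| = 1/|Y| = 1780 Ω, ∠Z = −∠Y = -8.52°

-8.52°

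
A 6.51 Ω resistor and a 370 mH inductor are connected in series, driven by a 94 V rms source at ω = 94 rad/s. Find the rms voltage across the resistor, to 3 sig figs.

X_L = ωL = 34.8 Ω
Z = 6.51 + j34.8 Ω
|Z| = √(6.51² + 34.8²) = 35.4 Ω
I = V/|Z| = 2.66 A
V_R = I·|Z_R| = 2.66 × 6.51 = 17.3 V

17.3 V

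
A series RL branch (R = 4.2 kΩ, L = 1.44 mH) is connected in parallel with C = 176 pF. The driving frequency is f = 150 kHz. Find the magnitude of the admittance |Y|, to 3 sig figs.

ω = 2πf = 942500 rad/s
X_L = ωL = 1360 Ω
X_C = 1/(ωC) = 6030 Ω
Branch 1 (R+jX_L): Z₁ = 4200 + j1360 Ω, |Z₁| = 4410 Ω
Branch 2 (−jX_C): Z₂ = −j6030 Ω
Parallel: Z = Z₁Z₂/(Z₁+Z₂), |Z| = 4240 Ω, ∠Z = -24.1°
|Y| = 1/|Z| = 236 μS

236 μS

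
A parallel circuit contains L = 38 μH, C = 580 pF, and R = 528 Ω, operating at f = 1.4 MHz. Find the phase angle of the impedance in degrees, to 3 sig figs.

ω = 2πf = 8.796e+06 rad/s
X_L = ωL = 334 Ω
X_C = 1/(ωC) = 196 Ω
Parallel: admittances add. Y = 1/R + 1/(jωL) + jωC
Y = (0.00189 + j0.00211) S
|Y| = 0.00284 S → |Z| = 1/|Y| = 353 Ω, ∠Z = −∠Y = -48.1°

-48.1°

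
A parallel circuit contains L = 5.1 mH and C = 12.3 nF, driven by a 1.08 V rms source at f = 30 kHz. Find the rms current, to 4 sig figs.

1.381 mA

ω = 2πf = 188500 rad/s
X_L = ωL = 961.3 Ω
X_C = 1/(ωC) = 431.3 Ω
Parallel: admittances add. Y = 1/(jωL) + jωC
Y = (0 + j0.001278) S
|Y| = 0.001278 S → |Z| = 1/|Y| = 782.3 Ω, ∠Z = −∠Y = -90.00°
I = V/|Z| = 1.08/782.3 = 1.381 mA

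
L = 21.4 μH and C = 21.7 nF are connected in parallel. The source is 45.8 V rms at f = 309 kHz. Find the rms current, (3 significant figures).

827 mA

ω = 2πf = 1.942e+06 rad/s
X_L = ωL = 41.5 Ω
X_C = 1/(ωC) = 23.7 Ω
Parallel: admittances add. Y = 1/(jωL) + jωC
Y = (0 + j0.0181) S
|Y| = 0.0181 S → |Z| = 1/|Y| = 55.4 Ω, ∠Z = −∠Y = -90.0°
I = V/|Z| = 45.8/55.4 = 827 mA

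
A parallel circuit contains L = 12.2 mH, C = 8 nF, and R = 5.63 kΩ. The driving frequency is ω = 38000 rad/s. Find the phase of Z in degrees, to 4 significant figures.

X_L = ωL = 463.6 Ω
X_C = 1/(ωC) = 3289 Ω
Parallel: admittances add. Y = 1/R + 1/(jωL) + jωC
Y = (0.0001776 − j0.001853) S
|Y| = 0.001862 S → |Z| = 1/|Y| = 537.2 Ω, ∠Z = −∠Y = 84.52°

84.52°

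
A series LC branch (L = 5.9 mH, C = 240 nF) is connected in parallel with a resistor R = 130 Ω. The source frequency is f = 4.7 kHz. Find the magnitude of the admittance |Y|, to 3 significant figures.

31.1 mS

ω = 2πf = 29530 rad/s
X_L = ωL = 174 Ω
X_C = 1/(ωC) = 141 Ω
Branch 1: Z₁ = R = 130 Ω
Branch 2 (series LC): Z₂ = j(X_L − X_C) = j33.1 Ω
Parallel: Z = Z₁Z₂/(Z₁+Z₂), |Z| = 32.1 Ω, ∠Z = 75.7°
|Y| = 1/|Z| = 31.1 mS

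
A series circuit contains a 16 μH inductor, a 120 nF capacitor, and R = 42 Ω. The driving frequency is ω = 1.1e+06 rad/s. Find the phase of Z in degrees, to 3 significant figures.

13.4°

X_L = ωL = 17.6 Ω
X_C = 1/(ωC) = 7.58 Ω
Net reactance X = X_L − X_C = 10.0 Ω
Z = 42.0 + j10.0 Ω
|Z| = √(42.0² + 10.0²) = 43.2 Ω
∠Z = arctan(10.0/42.0) = 13.4°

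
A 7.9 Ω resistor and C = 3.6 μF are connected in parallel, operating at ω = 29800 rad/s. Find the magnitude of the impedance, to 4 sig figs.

X_C = 1/(ωC) = 9.321 Ω
Parallel: admittances add. Y = 1/R + jωC
Y = (0.1266 + j0.1073) S
|Y| = 0.1659 S → |Z| = 1/|Y| = 6.027 Ω, ∠Z = −∠Y = -40.28°

6.027 Ω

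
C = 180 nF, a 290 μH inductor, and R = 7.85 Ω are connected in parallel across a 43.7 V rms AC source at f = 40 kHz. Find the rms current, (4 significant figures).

5.735 A

ω = 2πf = 251300 rad/s
X_L = ωL = 72.88 Ω
X_C = 1/(ωC) = 22.10 Ω
Parallel: admittances add. Y = 1/R + 1/(jωL) + jωC
Y = (0.1274 + j0.03152) S
|Y| = 0.1312 S → |Z| = 1/|Y| = 7.620 Ω, ∠Z = −∠Y = -13.90°
I = V/|Z| = 43.7/7.620 = 5.735 A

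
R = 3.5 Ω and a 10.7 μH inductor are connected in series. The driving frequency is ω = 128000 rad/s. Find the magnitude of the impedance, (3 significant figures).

3.76 Ω

X_L = ωL = 1.37 Ω
Z = 3.50 + j1.37 Ω
|Z| = √(3.50² + 1.37²) = 3.76 Ω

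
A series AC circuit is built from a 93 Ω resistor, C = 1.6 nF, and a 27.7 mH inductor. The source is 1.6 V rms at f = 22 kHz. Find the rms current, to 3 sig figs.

2.29 mA

ω = 2πf = 138200 rad/s
X_L = ωL = 3830 Ω
X_C = 1/(ωC) = 4520 Ω
Net reactance X = X_L − X_C = -692 Ω
Z = 93.0 − j692 Ω
|Z| = √(93.0² + 692²) = 699 Ω
I = V/|Z| = 1.6/699 = 2.29 mA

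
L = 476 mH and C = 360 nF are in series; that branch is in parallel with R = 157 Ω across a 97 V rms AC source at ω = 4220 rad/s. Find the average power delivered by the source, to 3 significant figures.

59.9 W

X_L = ωL = 2010 Ω
X_C = 1/(ωC) = 658 Ω
Branch 1: Z₁ = R = 157 Ω
Branch 2 (series LC): Z₂ = j(X_L − X_C) = j1350 Ω
Parallel: Z = Z₁Z₂/(Z₁+Z₂), |Z| = 156 Ω, ∠Z = 6.63°
I = V/|Z| = 622 mA
P = VI cos φ = 97 × 0.622 × cos(6.63°) = 59.9 W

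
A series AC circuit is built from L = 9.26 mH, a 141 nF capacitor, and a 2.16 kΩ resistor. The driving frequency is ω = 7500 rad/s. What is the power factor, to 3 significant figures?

X_L = ωL = 69.4 Ω
X_C = 1/(ωC) = 946 Ω
Net reactance X = X_L − X_C = -876 Ω
Z = 2160 − j876 Ω
|Z| = √(2160² + 876²) = 2330 Ω
∠Z = arctan(-876/2160) = -22.1°
cos φ = cos(-22.1°) = 0.927

0.927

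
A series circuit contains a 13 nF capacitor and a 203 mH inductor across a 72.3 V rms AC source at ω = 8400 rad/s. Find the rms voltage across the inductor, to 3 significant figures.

X_L = ωL = 1710 Ω
X_C = 1/(ωC) = 9160 Ω
Net reactance X = X_L − X_C = -7450 Ω
Z = − j7450 Ω
|Z| = √(0² + 7450²) = 7450 Ω
I = V/|Z| = 9.70 mA
V_L = I·|Z_L| = 0.00970 × 1710 = 16.5 V

16.5 V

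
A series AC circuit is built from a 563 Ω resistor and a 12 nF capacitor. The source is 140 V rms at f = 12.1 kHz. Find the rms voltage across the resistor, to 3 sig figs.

64.0 V

ω = 2πf = 76030 rad/s
X_C = 1/(ωC) = 1100 Ω
Z = 563 − j1100 Ω
|Z| = √(563² + 1100²) = 1230 Ω
I = V/|Z| = 114 mA
V_R = I·|Z_R| = 0.114 × 563 = 64.0 V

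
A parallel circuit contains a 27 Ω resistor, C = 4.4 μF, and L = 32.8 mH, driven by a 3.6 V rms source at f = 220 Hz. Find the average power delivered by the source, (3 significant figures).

480 mW

ω = 2πf = 1382 rad/s
X_L = ωL = 45.3 Ω
X_C = 1/(ωC) = 164 Ω
Parallel: admittances add. Y = 1/R + 1/(jωL) + jωC
Y = (0.0370 − j0.0160) S
|Y| = 0.0403 S → |Z| = 1/|Y| = 24.8 Ω, ∠Z = −∠Y = 23.3°
I = V/|Z| = 145 mA
P = VI cos φ = 3.6 × 0.145 × cos(23.3°) = 480 mW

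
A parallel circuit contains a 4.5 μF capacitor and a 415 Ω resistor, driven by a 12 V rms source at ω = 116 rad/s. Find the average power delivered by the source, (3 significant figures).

X_C = 1/(ωC) = 1920 Ω
Parallel: admittances add. Y = 1/R + jωC
Y = (0.00241 + j0.000522) S
|Y| = 0.00247 S → |Z| = 1/|Y| = 406 Ω, ∠Z = −∠Y = -12.2°
I = V/|Z| = 29.6 mA
P = VI cos φ = 12 × 0.0296 × cos(-12.2°) = 347 mW

347 mW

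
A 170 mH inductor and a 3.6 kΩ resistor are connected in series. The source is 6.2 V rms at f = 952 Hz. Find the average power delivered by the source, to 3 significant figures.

9.89 mW

ω = 2πf = 5982 rad/s
X_L = ωL = 1020 Ω
Z = 3600 + j1020 Ω
|Z| = √(3600² + 1020²) = 3740 Ω
∠Z = arctan(1020/3600) = 15.8°
I = V/|Z| = 1.66 mA
P = VI cos φ = 6.2 × 0.00166 × cos(15.8°) = 9.89 mW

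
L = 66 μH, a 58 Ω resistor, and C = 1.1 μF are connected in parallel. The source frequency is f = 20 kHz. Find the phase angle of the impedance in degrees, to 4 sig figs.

-45.68°

ω = 2πf = 125700 rad/s
X_L = ωL = 8.294 Ω
X_C = 1/(ωC) = 7.234 Ω
Parallel: admittances add. Y = 1/R + 1/(jωL) + jωC
Y = (0.01724 + j0.01766) S
|Y| = 0.02468 S → |Z| = 1/|Y| = 40.52 Ω, ∠Z = −∠Y = -45.68°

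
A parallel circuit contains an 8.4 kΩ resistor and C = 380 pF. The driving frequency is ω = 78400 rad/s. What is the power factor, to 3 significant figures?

X_C = 1/(ωC) = 33600 Ω
Parallel: admittances add. Y = 1/R + jωC
Y = (0.000119 + j2.98e-05) S
|Y| = 0.000123 S → |Z| = 1/|Y| = 8150 Ω, ∠Z = −∠Y = -14.0°
cos φ = cos(-14.0°) = 0.970

0.970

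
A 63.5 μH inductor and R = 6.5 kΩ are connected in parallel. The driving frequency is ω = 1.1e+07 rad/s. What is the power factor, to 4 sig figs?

X_L = ωL = 698.5 Ω
Parallel: admittances add. Y = 1/R + 1/(jωL)
Y = (0.0001538 − j0.001432) S
|Y| = 0.001440 S → |Z| = 1/|Y| = 694.5 Ω, ∠Z = −∠Y = 83.87°
cos φ = cos(83.87°) = 0.1068

0.1068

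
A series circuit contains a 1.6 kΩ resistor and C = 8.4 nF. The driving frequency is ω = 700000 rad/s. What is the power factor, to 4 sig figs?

X_C = 1/(ωC) = 170.1 Ω
Z = 1600 − j170.1 Ω
|Z| = √(1600² + 170.1²) = 1609 Ω
∠Z = arctan(-170.1/1600) = -6.067°
cos φ = cos(-6.067°) = 0.9944

0.9944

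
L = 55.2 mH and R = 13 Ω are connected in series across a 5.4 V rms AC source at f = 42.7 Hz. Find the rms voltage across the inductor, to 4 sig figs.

4.058 V

ω = 2πf = 268.3 rad/s
X_L = ωL = 14.81 Ω
Z = 13.00 + j14.81 Ω
|Z| = √(13.00² + 14.81²) = 19.71 Ω
I = V/|Z| = 274.0 mA
V_L = I·|Z_L| = 0.2740 × 14.81 = 4.058 V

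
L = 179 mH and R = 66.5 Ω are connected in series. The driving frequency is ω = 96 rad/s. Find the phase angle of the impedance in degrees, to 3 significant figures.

X_L = ωL = 17.2 Ω
Z = 66.5 + j17.2 Ω
|Z| = √(66.5² + 17.2²) = 68.7 Ω
∠Z = arctan(17.2/66.5) = 14.5°

14.5°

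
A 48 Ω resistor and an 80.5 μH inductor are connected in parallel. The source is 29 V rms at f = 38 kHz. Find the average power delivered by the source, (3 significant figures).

17.5 W

ω = 2πf = 238800 rad/s
X_L = ωL = 19.2 Ω
Parallel: admittances add. Y = 1/R + 1/(jωL)
Y = (0.0208 − j0.0520) S
|Y| = 0.0560 S → |Z| = 1/|Y| = 17.8 Ω, ∠Z = −∠Y = 68.2°
I = V/|Z| = 1.63 A
P = VI cos φ = 29 × 1.63 × cos(68.2°) = 17.5 W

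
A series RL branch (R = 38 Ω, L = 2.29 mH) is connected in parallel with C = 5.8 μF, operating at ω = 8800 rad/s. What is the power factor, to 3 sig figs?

X_L = ωL = 20.2 Ω
X_C = 1/(ωC) = 19.6 Ω
Branch 1 (R+jX_L): Z₁ = 38.0 + j20.2 Ω, |Z₁| = 43.0 Ω
Branch 2 (−jX_C): Z₂ = −j19.6 Ω
Parallel: Z = Z₁Z₂/(Z₁+Z₂), |Z| = 22.2 Ω, ∠Z = -62.9°
cos φ = cos(-62.9°) = 0.455

0.455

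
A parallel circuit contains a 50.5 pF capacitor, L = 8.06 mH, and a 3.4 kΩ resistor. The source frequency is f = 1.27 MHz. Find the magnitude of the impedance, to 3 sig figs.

ω = 2πf = 7.98e+06 rad/s
X_L = ωL = 64300 Ω
X_C = 1/(ωC) = 2480 Ω
Parallel: admittances add. Y = 1/R + 1/(jωL) + jωC
Y = (0.000294 + j0.000387) S
|Y| = 0.000486 S → |Z| = 1/|Y| = 2060 Ω, ∠Z = −∠Y = -52.8°

2060 Ω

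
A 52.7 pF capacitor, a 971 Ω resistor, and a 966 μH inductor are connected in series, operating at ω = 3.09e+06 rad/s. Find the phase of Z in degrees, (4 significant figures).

X_L = ωL = 2985 Ω
X_C = 1/(ωC) = 6141 Ω
Net reactance X = X_L − X_C = -3156 Ω
Z = 971.0 − j3156 Ω
|Z| = √(971.0² + 3156²) = 3302 Ω
∠Z = arctan(-3156/971.0) = -72.90°

-72.90°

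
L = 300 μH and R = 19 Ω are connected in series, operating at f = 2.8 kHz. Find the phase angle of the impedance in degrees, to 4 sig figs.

ω = 2πf = 17590 rad/s
X_L = ωL = 5.278 Ω
Z = 19.00 + j5.278 Ω
|Z| = √(19.00² + 5.278²) = 19.72 Ω
∠Z = arctan(5.278/19.00) = 15.52°

15.52°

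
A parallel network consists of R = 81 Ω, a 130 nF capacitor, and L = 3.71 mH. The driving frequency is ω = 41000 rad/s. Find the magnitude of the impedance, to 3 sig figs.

80.6 Ω

X_L = ωL = 152 Ω
X_C = 1/(ωC) = 188 Ω
Parallel: admittances add. Y = 1/R + 1/(jωL) + jωC
Y = (0.0123 − j0.00124) S
|Y| = 0.0124 S → |Z| = 1/|Y| = 80.6 Ω, ∠Z = −∠Y = 5.75°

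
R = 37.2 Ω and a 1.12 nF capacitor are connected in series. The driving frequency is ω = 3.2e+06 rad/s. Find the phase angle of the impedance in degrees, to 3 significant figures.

X_C = 1/(ωC) = 279 Ω
Z = 37.2 − j279 Ω
|Z| = √(37.2² + 279²) = 281 Ω
∠Z = arctan(-279/37.2) = -82.4°

-82.4°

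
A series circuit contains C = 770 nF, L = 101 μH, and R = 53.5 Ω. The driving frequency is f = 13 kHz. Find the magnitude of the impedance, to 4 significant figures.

54.04 Ω

ω = 2πf = 81680 rad/s
X_L = ωL = 8.250 Ω
X_C = 1/(ωC) = 15.90 Ω
Net reactance X = X_L − X_C = -7.650 Ω
Z = 53.50 − j7.650 Ω
|Z| = √(53.50² + 7.650²) = 54.04 Ω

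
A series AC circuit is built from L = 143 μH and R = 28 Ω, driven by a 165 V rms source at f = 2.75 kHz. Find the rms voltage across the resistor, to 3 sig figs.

ω = 2πf = 17280 rad/s
X_L = ωL = 2.47 Ω
Z = 28.0 + j2.47 Ω
|Z| = √(28.0² + 2.47²) = 28.1 Ω
I = V/|Z| = 5.87 A
V_R = I·|Z_R| = 5.87 × 28.0 = 164 V

164 V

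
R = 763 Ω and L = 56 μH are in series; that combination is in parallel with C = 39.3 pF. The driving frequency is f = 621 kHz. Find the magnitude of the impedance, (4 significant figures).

815.2 Ω

ω = 2πf = 3.902e+06 rad/s
X_L = ωL = 218.5 Ω
X_C = 1/(ωC) = 6521 Ω
Branch 1 (R+jX_L): Z₁ = 763.0 + j218.5 Ω, |Z₁| = 793.7 Ω
Branch 2 (−jX_C): Z₂ = −j6521 Ω
Parallel: Z = Z₁Z₂/(Z₁+Z₂), |Z| = 815.2 Ω, ∠Z = 9.078°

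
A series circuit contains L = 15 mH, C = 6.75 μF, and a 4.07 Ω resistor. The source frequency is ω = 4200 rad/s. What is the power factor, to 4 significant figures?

X_L = ωL = 63.00 Ω
X_C = 1/(ωC) = 35.27 Ω
Net reactance X = X_L − X_C = 27.73 Ω
Z = 4.070 + j27.73 Ω
|Z| = √(4.070² + 27.73²) = 28.02 Ω
∠Z = arctan(27.73/4.070) = 81.65°
cos φ = cos(81.65°) = 0.1452

0.1452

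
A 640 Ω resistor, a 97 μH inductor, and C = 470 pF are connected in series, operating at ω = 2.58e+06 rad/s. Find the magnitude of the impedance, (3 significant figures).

X_L = ωL = 250 Ω
X_C = 1/(ωC) = 825 Ω
Net reactance X = X_L − X_C = -574 Ω
Z = 640 − j574 Ω
|Z| = √(640² + 574²) = 860 Ω

860 Ω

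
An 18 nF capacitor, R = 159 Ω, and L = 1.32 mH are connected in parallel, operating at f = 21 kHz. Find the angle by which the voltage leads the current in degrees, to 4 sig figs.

ω = 2πf = 131900 rad/s
X_L = ωL = 174.2 Ω
X_C = 1/(ωC) = 421.0 Ω
Parallel: admittances add. Y = 1/R + 1/(jωL) + jωC
Y = (0.006289 − j0.003366) S
|Y| = 0.007134 S → |Z| = 1/|Y| = 140.2 Ω, ∠Z = −∠Y = 28.16°

28.16°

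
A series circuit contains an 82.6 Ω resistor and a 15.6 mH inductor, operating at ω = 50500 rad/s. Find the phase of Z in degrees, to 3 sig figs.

X_L = ωL = 788 Ω
Z = 82.6 + j788 Ω
|Z| = √(82.6² + 788²) = 792 Ω
∠Z = arctan(788/82.6) = 84.0°

84.0°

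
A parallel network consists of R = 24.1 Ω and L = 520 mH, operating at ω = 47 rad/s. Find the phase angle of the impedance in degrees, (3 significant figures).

X_L = ωL = 24.4 Ω
Parallel: admittances add. Y = 1/R + 1/(jωL)
Y = (0.0415 − j0.0409) S
|Y| = 0.0583 S → |Z| = 1/|Y| = 17.2 Ω, ∠Z = −∠Y = 44.6°

44.6°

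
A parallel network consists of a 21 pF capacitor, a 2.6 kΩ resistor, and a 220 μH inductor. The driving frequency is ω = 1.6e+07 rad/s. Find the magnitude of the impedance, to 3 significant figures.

X_L = ωL = 3520 Ω
X_C = 1/(ωC) = 2980 Ω
Parallel: admittances add. Y = 1/R + 1/(jωL) + jωC
Y = (0.000385 + j5.19e-05) S
|Y| = 0.000388 S → |Z| = 1/|Y| = 2580 Ω, ∠Z = −∠Y = -7.69°

2580 Ω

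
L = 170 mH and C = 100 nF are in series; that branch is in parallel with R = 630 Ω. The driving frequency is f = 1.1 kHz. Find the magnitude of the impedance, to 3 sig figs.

250 Ω

ω = 2πf = 6912 rad/s
X_L = ωL = 1170 Ω
X_C = 1/(ωC) = 1450 Ω
Branch 1: Z₁ = R = 630 Ω
Branch 2 (series LC): Z₂ = j(X_L − X_C) = −j272 Ω
Parallel: Z = Z₁Z₂/(Z₁+Z₂), |Z| = 250 Ω, ∠Z = -66.7°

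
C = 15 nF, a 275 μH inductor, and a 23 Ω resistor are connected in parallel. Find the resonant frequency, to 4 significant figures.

ω₀ = 1/√(LC) = 1/√(0.000275 × 1.5e-08) = 492400 rad/s
f₀ = ω₀/(2π) = 78.36 kHz

78.36 kHz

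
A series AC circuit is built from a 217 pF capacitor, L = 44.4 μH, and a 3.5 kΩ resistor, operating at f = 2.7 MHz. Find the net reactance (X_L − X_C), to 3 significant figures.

ω = 2πf = 1.696e+07 rad/s
X_L = ωL = 753 Ω
X_C = 1/(ωC) = 272 Ω
X = 753 − 272 = 482 Ω

482 Ω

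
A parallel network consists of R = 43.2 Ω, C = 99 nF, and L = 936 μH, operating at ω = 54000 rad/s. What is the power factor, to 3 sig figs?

0.848

X_L = ωL = 50.5 Ω
X_C = 1/(ωC) = 187 Ω
Parallel: admittances add. Y = 1/R + 1/(jωL) + jωC
Y = (0.0231 − j0.0144) S
|Y| = 0.0273 S → |Z| = 1/|Y| = 36.7 Ω, ∠Z = −∠Y = 32.0°
cos φ = cos(32.0°) = 0.848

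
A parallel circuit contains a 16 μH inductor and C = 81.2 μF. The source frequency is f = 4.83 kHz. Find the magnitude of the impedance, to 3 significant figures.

2.47 Ω

ω = 2πf = 30350 rad/s
X_L = ωL = 0.486 Ω
X_C = 1/(ωC) = 0.406 Ω
Parallel: admittances add. Y = 1/(jωL) + jωC
Y = (0 + j0.405) S
|Y| = 0.405 S → |Z| = 1/|Y| = 2.47 Ω, ∠Z = −∠Y = -90.0°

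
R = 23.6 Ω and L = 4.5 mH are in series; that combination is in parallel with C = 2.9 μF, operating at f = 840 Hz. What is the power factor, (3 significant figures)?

ω = 2πf = 5278 rad/s
X_L = ωL = 23.8 Ω
X_C = 1/(ωC) = 65.3 Ω
Branch 1 (R+jX_L): Z₁ = 23.6 + j23.8 Ω, |Z₁| = 33.5 Ω
Branch 2 (−jX_C): Z₂ = −j65.3 Ω
Parallel: Z = Z₁Z₂/(Z₁+Z₂), |Z| = 45.8 Ω, ∠Z = 15.6°
cos φ = cos(15.6°) = 0.963

0.963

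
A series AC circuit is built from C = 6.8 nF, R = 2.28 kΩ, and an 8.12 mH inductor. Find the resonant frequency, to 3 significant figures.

ω₀ = 1/√(LC) = 1/√(0.00812 × 6.8e-09) = 134600 rad/s
f₀ = ω₀/(2π) = 21.4 kHz

21.4 kHz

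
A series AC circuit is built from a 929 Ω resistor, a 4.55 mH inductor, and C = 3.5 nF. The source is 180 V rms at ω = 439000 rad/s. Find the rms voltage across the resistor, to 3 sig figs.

X_L = ωL = 2000 Ω
X_C = 1/(ωC) = 651 Ω
Net reactance X = X_L − X_C = 1350 Ω
Z = 929 + j1350 Ω
|Z| = √(929² + 1350²) = 1640 Ω
I = V/|Z| = 110 mA
V_R = I·|Z_R| = 0.110 × 929 = 102 V

102 V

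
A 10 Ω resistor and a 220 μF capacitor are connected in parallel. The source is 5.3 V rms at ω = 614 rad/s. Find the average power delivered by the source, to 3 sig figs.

X_C = 1/(ωC) = 7.40 Ω
Parallel: admittances add. Y = 1/R + jωC
Y = (0.100 + j0.135) S
|Y| = 0.168 S → |Z| = 1/|Y| = 5.95 Ω, ∠Z = −∠Y = -53.5°
I = V/|Z| = 891 mA
P = VI cos φ = 5.3 × 0.891 × cos(-53.5°) = 2.81 W

2.81 W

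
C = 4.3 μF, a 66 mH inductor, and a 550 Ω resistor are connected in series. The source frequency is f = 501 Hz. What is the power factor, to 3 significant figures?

0.972

ω = 2πf = 3148 rad/s
X_L = ωL = 208 Ω
X_C = 1/(ωC) = 73.9 Ω
Net reactance X = X_L − X_C = 134 Ω
Z = 550 + j134 Ω
|Z| = √(550² + 134²) = 566 Ω
∠Z = arctan(134/550) = 13.7°
cos φ = cos(13.7°) = 0.972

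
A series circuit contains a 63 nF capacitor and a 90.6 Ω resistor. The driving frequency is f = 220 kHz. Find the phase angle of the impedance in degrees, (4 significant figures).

-7.223°

ω = 2πf = 1.382e+06 rad/s
X_C = 1/(ωC) = 11.48 Ω
Z = 90.60 − j11.48 Ω
|Z| = √(90.60² + 11.48²) = 91.32 Ω
∠Z = arctan(-11.48/90.60) = -7.223°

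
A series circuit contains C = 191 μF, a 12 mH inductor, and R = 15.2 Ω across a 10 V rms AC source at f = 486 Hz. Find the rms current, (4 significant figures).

ω = 2πf = 3054 rad/s
X_L = ωL = 36.64 Ω
X_C = 1/(ωC) = 1.715 Ω
Net reactance X = X_L − X_C = 34.93 Ω
Z = 15.20 + j34.93 Ω
|Z| = √(15.20² + 34.93²) = 38.09 Ω
I = V/|Z| = 10/38.09 = 262.5 mA

262.5 mA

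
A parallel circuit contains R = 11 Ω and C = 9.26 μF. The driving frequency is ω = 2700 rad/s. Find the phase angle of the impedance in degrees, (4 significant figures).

-15.38°

X_C = 1/(ωC) = 40.00 Ω
Parallel: admittances add. Y = 1/R + jωC
Y = (0.09091 + j0.02500) S
|Y| = 0.09428 S → |Z| = 1/|Y| = 10.61 Ω, ∠Z = −∠Y = -15.38°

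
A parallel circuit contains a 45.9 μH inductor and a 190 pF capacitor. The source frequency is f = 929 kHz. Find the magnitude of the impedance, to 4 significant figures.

381.2 Ω

ω = 2πf = 5.837e+06 rad/s
X_L = ωL = 267.9 Ω
X_C = 1/(ωC) = 901.7 Ω
Parallel: admittances add. Y = 1/(jωL) + jωC
Y = (0 − j0.002623) S
|Y| = 0.002623 S → |Z| = 1/|Y| = 381.2 Ω, ∠Z = −∠Y = 90.00°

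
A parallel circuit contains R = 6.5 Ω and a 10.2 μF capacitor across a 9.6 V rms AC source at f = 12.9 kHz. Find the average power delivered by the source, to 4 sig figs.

ω = 2πf = 81050 rad/s
X_C = 1/(ωC) = 1.210 Ω
Parallel: admittances add. Y = 1/R + jωC
Y = (0.1538 + j0.8267) S
|Y| = 0.8409 S → |Z| = 1/|Y| = 1.189 Ω, ∠Z = −∠Y = -79.46°
I = V/|Z| = 8.073 A
P = VI cos φ = 9.6 × 8.073 × cos(-79.46°) = 14.18 W

14.18 W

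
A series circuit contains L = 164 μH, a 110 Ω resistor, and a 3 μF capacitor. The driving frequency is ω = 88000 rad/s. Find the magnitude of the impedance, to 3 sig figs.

X_L = ωL = 14.4 Ω
X_C = 1/(ωC) = 3.79 Ω
Net reactance X = X_L − X_C = 10.6 Ω
Z = 110 + j10.6 Ω
|Z| = √(110² + 10.6²) = 111 Ω

111 Ω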